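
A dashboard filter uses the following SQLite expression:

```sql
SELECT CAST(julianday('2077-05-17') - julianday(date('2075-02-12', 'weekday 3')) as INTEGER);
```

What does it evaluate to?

`weekday 3` advances to the next Wednesday; 2075-02-12 is a Tuesday, so it moves forward to 2075-02-13.
15 days remain in February 2075 after the 13th (28 − 13).
Full months from March 2075 through April 2077 contribute their day counts.
Then 17 days into May 2077.
Total: 15 + 31 + 30 + 31 + 30 + 31 + 31 + 30 + 31 + 30 + 31 + 31 + 29 + 31 + 30 + 31 + 30 + 31 + 31 + 30 + 31 + 30 + 31 + 31 + 28 + 31 + 30 + 17 = 824.

824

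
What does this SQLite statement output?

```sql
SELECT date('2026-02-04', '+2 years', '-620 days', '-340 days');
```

Adding +2 years to 2026-02-04 gives 2028-02-04.
Applying '-620 days' to 2028-02-04: counting 620 days back gives 2026-05-25.
Applying '-340 days' to 2026-05-25: counting 340 days back gives 2025-06-19.

2025-06-19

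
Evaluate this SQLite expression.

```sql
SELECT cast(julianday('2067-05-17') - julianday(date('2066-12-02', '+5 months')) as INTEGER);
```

Adding +5 months to 2066-12-02 gives 2067-05-02.
Both dates are in May 2067: 17 − 2 = 15.

15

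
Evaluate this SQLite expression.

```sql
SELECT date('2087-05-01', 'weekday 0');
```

`weekday 0` advances to the next Sunday; 2087-05-01 is a Thursday, so it moves forward to 2087-05-04.

2087-05-04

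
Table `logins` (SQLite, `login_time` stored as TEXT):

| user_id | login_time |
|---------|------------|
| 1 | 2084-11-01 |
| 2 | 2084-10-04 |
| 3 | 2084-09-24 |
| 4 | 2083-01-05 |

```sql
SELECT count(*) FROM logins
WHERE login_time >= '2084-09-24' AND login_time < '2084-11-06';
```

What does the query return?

Rows in [2084-09-24, 2084-11-06): 2084-11-01, 2084-10-04, 2084-09-24 → 3 rows.

3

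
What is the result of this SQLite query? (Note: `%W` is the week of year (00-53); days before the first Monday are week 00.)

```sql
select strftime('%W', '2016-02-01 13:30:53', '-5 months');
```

35

First apply '-5 months': 2016-02-01 13:30:53 → 2015-09-01 13:30:53.
2015-09-01 is a Tuesday. SQLite's %W counts Mondays since the year started; the result is 35.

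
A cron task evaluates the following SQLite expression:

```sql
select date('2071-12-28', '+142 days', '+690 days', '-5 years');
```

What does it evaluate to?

2069-04-08

Applying '+142 days' to 2071-12-28: counting 142 days forward gives 2072-05-18.
Applying '+690 days' to 2072-05-18: counting 690 days forward gives 2074-04-08.
Adding -5 years to 2074-04-08 gives 2069-04-08.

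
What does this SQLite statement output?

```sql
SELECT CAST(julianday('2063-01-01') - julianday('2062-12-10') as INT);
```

21 days remain in December 2062 after the 10th (31 − 10).
Then 1 day into January 2063.
Total: 21 + 1 = 22.

22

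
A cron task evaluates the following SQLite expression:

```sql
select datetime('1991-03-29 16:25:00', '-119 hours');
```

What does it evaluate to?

-119 hours from 1991-03-29 16:25:00 is 1991-03-24 17:25:00 (crosses midnight).

1991-03-24 17:25:00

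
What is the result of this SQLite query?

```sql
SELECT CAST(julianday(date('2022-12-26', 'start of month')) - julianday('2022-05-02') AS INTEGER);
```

`start of month` rewinds 2022-12-26 to 2022-12-01.
29 days remain in May 2022 after the 2nd (31 − 2).
Full months from June 2022 through November 2022 contribute their day counts.
Then 1 day into December 2022.
Total: 29 + 30 + 31 + 31 + 30 + 31 + 30 + 1 = 213.

213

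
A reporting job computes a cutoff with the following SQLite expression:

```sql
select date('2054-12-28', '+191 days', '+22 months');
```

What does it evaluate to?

2057-05-07

Applying '+191 days' to 2054-12-28: counting 191 days forward gives 2055-07-07.
Adding +22 months to 2055-07-07 gives 2057-05-07.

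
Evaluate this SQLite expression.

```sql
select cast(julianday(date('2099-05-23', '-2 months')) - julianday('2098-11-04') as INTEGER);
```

Adding -2 months to 2099-05-23 gives 2099-03-23.
26 days remain in November 2098 after the 4th (30 − 4).
December 2098: 31 days.
January 2099: 31 days.
February 2099: 28 days.
Then 23 days into March 2099.
Total: 26 + 31 + 31 + 28 + 23 = 139.

139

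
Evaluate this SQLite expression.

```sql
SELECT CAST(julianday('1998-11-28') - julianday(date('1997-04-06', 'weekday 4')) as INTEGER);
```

597

`weekday 4` advances to the next Thursday; 1997-04-06 is a Sunday, so it moves forward to 1997-04-10.
20 days remain in April 1997 after the 10th (30 − 10).
Full months from May 1997 through October 1998 contribute their day counts.
Then 28 days into November 1998.
Total: 20 + 31 + 30 + 31 + 31 + 30 + 31 + 30 + 31 + 31 + 28 + 31 + 30 + 31 + 30 + 31 + 31 + 30 + 31 + 28 = 597.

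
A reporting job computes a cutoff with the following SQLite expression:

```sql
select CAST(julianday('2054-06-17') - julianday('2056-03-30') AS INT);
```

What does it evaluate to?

-652

13 days remain in June 2054 after the 17th (30 − 17).
Full months from July 2054 through February 2056 contribute their day counts.
Then 30 days into March 2056.
Total: 13 + 31 + 31 + 30 + 31 + 30 + 31 + 31 + 28 + 31 + 30 + 31 + 30 + 31 + 31 + 30 + 31 + 30 + 31 + 31 + 29 + 30 = 652.
The subtraction is earlier − later, so the result is −652 → -652.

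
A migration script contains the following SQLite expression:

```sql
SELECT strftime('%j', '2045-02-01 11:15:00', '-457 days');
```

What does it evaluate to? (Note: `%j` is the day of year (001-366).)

First apply '-457 days': 2045-02-01 11:15:00 → 2043-11-02 11:15:00.
Day-of-year for 2043-11-02: days since 2043-01-01 inclusive = 306, zero-padded to 306.

306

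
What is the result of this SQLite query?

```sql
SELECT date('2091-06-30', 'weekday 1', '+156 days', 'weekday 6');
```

`weekday 1` advances to the next Monday; 2091-06-30 is a Saturday, so it moves forward to 2091-07-02.
Applying '+156 days' to 2091-07-02: counting 156 days forward gives 2091-12-05.
`weekday 6` advances to the next Saturday; 2091-12-05 is a Wednesday, so it moves forward to 2091-12-08.

2091-12-08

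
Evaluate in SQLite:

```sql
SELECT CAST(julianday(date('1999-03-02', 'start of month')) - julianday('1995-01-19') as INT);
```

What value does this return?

1502

`start of month` rewinds 1999-03-02 to 1999-03-01.
12 days remain in January 1995 after the 19th (31 − 19).
Full months from February 1995 through February 1999 contribute their day counts.
Then 1 day into March 1999.
Total: 12 + 28 + 31 + 30 + 31 + 30 + 31 + 31 + 30 + 31 + 30 + 31 + 31 + 29 + 31 + 30 + 31 + 30 + 31 + 31 + 30 + 31 + 30 + 31 + 31 + 28 + 31 + 30 + 31 + 30 + 31 + 31 + 30 + 31 + 30 + 31 + 31 + 28 + 31 + 30 + 31 + 30 + 31 + 31 + 30 + 31 + 30 + 31 + 31 + 28 + 1 = 1502.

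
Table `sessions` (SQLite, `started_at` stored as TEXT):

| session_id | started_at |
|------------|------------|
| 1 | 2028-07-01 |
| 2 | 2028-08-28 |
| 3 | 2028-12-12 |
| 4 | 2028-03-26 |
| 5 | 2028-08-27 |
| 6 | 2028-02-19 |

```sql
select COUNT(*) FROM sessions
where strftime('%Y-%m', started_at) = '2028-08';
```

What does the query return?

2

Rows with year-month 2028-08: 2028-08-28, 2028-08-27 → 2.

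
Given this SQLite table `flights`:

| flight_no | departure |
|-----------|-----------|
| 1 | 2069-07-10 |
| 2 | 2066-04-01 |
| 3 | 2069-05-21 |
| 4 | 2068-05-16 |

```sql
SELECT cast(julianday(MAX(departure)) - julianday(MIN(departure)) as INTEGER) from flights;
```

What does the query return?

1196

MIN = 2066-04-01, MAX = 2069-07-10.
29 days remain in April 2066 after the 1st (30 − 1).
Full months from May 2066 through June 2069 contribute their day counts.
Then 10 days into July 2069.
Total: 29 + 31 + 30 + 31 + 31 + 30 + 31 + 30 + 31 + 31 + 28 + 31 + 30 + 31 + 30 + 31 + 31 + 30 + 31 + 30 + 31 + 31 + 29 + 31 + 30 + 31 + 30 + 31 + 31 + 30 + 31 + 30 + 31 + 31 + 28 + 31 + 30 + 31 + 30 + 10 = 1196.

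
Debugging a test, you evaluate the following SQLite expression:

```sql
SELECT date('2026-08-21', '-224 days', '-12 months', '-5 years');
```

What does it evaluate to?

Applying '-224 days' to 2026-08-21: counting 224 days back gives 2026-01-09.
Adding -12 months to 2026-01-09 gives 2025-01-09.
Adding -5 years to 2025-01-09 gives 2020-01-09.

2020-01-09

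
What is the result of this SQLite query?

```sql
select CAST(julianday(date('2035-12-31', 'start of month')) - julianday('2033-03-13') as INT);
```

993

`start of month` rewinds 2035-12-31 to 2035-12-01.
18 days remain in March 2033 after the 13th (31 − 13).
Full months from April 2033 through November 2035 contribute their day counts.
Then 1 day into December 2035.
Total: 18 + 30 + 31 + 30 + 31 + 31 + 30 + 31 + 30 + 31 + 31 + 28 + 31 + 30 + 31 + 30 + 31 + 31 + 30 + 31 + 30 + 31 + 31 + 28 + 31 + 30 + 31 + 30 + 31 + 31 + 30 + 31 + 30 + 1 = 993.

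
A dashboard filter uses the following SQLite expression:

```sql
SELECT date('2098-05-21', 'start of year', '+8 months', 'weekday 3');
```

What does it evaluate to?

2098-09-03

`start of year` rewinds 2098-05-21 to 2098-01-01.
Adding +8 months to 2098-01-01 gives 2098-09-01.
`weekday 3` advances to the next Wednesday; 2098-09-01 is a Monday, so it moves forward to 2098-09-03.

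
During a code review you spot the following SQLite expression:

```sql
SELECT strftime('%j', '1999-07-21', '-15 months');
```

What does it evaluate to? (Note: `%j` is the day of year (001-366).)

First apply '-15 months': 1999-07-21 → 1998-04-21.
Day-of-year for 1998-04-21: days since 1998-01-01 inclusive = 111, zero-padded to 111.

111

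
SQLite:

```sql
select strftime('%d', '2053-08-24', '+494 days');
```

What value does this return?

First apply '+494 days': 2053-08-24 → 2054-12-31.
`%d` extracts the 2-digit day of month: 31.

31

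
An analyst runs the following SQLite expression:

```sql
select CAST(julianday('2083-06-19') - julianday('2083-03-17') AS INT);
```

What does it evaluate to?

14 days remain in March 2083 after the 17th (31 − 17).
April 2083: 30 days.
May 2083: 31 days.
Then 19 days into June 2083.
Total: 14 + 30 + 31 + 19 = 94.

94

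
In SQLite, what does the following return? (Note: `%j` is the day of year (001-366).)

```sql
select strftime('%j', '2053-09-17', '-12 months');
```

261

First apply '-12 months': 2053-09-17 → 2052-09-17.
Day-of-year for 2052-09-17: days since 2052-01-01 inclusive = 261, zero-padded to 261.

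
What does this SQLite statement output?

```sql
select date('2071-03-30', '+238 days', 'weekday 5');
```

2071-11-27

Applying '+238 days' to 2071-03-30: counting 238 days forward gives 2071-11-23.
`weekday 5` advances to the next Friday; 2071-11-23 is a Monday, so it moves forward to 2071-11-27.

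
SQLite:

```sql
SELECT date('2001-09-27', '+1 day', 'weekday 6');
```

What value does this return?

Advancing 1 more day within September lands on 2001-09-28.
`weekday 6` advances to the next Saturday; 2001-09-28 is a Friday, so it moves forward to 2001-09-29.

2001-09-29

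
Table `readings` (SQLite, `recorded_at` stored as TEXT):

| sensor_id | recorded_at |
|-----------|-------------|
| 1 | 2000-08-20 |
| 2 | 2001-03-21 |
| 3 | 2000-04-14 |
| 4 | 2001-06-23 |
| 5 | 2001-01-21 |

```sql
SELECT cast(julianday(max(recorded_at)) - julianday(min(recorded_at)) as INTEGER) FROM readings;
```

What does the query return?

435

MIN = 2000-04-14, MAX = 2001-06-23.
16 days remain in April 2000 after the 14th (30 − 14).
Full months from May 2000 through May 2001 contribute their day counts.
Then 23 days into June 2001.
Total: 16 + 31 + 30 + 31 + 31 + 30 + 31 + 30 + 31 + 31 + 28 + 31 + 30 + 31 + 23 = 435.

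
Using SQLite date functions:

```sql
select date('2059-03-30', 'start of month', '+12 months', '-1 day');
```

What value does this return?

`start of month` rewinds 2059-03-30 to 2059-03-01.
Adding +12 months to 2059-03-01 gives 2060-03-01.
Going back 1 day from 2060-03-01 reaches 2060-02-29 (last day of February, 29 days).

2060-02-29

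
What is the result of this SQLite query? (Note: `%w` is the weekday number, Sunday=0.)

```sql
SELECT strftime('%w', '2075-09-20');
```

5

2075-09-20 is a Friday; with Sunday=0 that is 5.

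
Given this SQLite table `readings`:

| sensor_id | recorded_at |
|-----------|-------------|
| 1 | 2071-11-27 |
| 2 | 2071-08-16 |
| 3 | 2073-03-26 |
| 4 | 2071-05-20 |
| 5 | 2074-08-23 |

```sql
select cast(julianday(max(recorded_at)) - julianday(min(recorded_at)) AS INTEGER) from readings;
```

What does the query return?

1191

MIN = 2071-05-20, MAX = 2074-08-23.
11 days remain in May 2071 after the 20th (31 − 20).
Full months from June 2071 through July 2074 contribute their day counts.
Then 23 days into August 2074.
Total: 11 + 30 + 31 + 31 + 30 + 31 + 30 + 31 + 31 + 29 + 31 + 30 + 31 + 30 + 31 + 31 + 30 + 31 + 30 + 31 + 31 + 28 + 31 + 30 + 31 + 30 + 31 + 31 + 30 + 31 + 30 + 31 + 31 + 28 + 31 + 30 + 31 + 30 + 31 + 23 = 1191.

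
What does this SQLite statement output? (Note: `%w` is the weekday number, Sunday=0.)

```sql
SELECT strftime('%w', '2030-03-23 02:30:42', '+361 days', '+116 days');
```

0

First apply '+361 days', '+116 days': 2030-03-23 02:30:42 → 2031-07-13 02:30:42.
2031-07-13 is a Sunday; with Sunday=0 that is 0.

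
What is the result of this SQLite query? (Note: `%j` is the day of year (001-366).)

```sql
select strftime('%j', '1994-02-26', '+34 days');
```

091

First apply '+34 days': 1994-02-26 → 1994-04-01.
Day-of-year for 1994-04-01: days since 1994-01-01 inclusive = 91, zero-padded to 091.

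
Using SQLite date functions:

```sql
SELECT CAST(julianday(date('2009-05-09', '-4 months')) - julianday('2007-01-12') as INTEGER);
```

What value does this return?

728

Adding -4 months to 2009-05-09 gives 2009-01-09.
19 days remain in January 2007 after the 12th (31 − 12).
Full months from February 2007 through December 2008 contribute their day counts.
Then 9 days into January 2009.
Total: 19 + 28 + 31 + 30 + 31 + 30 + 31 + 31 + 30 + 31 + 30 + 31 + 31 + 29 + 31 + 30 + 31 + 30 + 31 + 31 + 30 + 31 + 30 + 31 + 9 = 728.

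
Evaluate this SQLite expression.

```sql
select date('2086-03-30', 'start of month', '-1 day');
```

2086-02-28

`start of month` rewinds 2086-03-30 to 2086-03-01.
Going back 1 day from 2086-03-01 reaches 2086-02-28 (last day of February, 28 days).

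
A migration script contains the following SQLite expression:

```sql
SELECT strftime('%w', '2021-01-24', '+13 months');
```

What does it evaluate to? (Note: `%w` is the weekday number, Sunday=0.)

First apply '+13 months': 2021-01-24 → 2022-02-24.
2022-02-24 is a Thursday; with Sunday=0 that is 4.

4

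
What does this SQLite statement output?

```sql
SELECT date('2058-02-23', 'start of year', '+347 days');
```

2058-12-14

`start of year` rewinds 2058-02-23 to 2058-01-01.
Applying '+347 days' to 2058-01-01: counting 347 days forward gives 2058-12-14.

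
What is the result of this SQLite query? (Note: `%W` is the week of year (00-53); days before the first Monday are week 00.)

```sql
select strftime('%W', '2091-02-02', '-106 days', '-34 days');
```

37

First apply '-106 days', '-34 days': 2091-02-02 → 2090-09-15.
2090-09-15 is a Friday. SQLite's %W counts Mondays since the year started; the result is 37.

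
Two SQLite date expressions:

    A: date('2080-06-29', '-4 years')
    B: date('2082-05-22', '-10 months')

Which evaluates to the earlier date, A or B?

A

A = 2076-06-29.
B = 2081-07-22.
A is earlier.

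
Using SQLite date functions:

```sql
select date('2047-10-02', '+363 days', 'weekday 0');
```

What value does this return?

2048-10-04

Applying '+363 days' to 2047-10-02: counting 363 days forward gives 2048-09-29.
`weekday 0` advances to the next Sunday; 2048-09-29 is a Tuesday, so it moves forward to 2048-10-04.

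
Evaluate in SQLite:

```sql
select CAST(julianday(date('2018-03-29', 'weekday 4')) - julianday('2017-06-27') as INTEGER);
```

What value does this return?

`weekday 4` advances to the next Thursday; 2018-03-29 is already a Thursday, so it stays at 2018-03-29.
3 days remain in June 2017 after the 27th (30 − 27).
Full months from July 2017 through February 2018 contribute their day counts.
Then 29 days into March 2018.
Total: 3 + 31 + 31 + 30 + 31 + 30 + 31 + 31 + 28 + 29 = 275.

275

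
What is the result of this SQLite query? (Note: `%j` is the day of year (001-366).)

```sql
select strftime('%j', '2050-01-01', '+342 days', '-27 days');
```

316

First apply '+342 days', '-27 days': 2050-01-01 → 2050-11-12.
Day-of-year for 2050-11-12: days since 2050-01-01 inclusive = 316, zero-padded to 316.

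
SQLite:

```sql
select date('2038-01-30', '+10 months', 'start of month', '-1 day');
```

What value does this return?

2038-10-31

Adding +10 months to 2038-01-30 gives 2038-11-30.
`start of month` rewinds 2038-11-30 to 2038-11-01.
Going back 1 day from 2038-11-01 reaches 2038-10-31 (last day of October, 31 days).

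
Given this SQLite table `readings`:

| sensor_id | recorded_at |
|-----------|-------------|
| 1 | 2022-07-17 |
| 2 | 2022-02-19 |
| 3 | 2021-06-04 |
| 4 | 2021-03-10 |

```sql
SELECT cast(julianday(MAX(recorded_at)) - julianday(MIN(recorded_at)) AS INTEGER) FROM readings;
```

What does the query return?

494

MIN = 2021-03-10, MAX = 2022-07-17.
21 days remain in March 2021 after the 10th (31 − 10).
Full months from April 2021 through June 2022 contribute their day counts.
Then 17 days into July 2022.
Total: 21 + 30 + 31 + 30 + 31 + 31 + 30 + 31 + 30 + 31 + 31 + 28 + 31 + 30 + 31 + 30 + 17 = 494.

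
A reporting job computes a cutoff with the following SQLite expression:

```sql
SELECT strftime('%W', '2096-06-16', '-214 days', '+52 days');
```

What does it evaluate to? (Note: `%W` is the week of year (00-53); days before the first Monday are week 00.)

First apply '-214 days', '+52 days': 2096-06-16 → 2096-01-06.
2096-01-06 is a Friday. SQLite's %W counts Mondays since the year started; the result is 01.

01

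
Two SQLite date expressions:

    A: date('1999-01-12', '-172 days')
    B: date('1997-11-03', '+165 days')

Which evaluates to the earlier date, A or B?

B

A = 1998-07-24.
B = 1998-04-17.
B is earlier.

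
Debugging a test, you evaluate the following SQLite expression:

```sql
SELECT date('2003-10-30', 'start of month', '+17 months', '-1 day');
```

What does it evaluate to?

`start of month` rewinds 2003-10-30 to 2003-10-01.
Adding +17 months to 2003-10-01 gives 2005-03-01.
Going back 1 day from 2005-03-01 reaches 2005-02-28 (last day of February, 28 days).

2005-02-28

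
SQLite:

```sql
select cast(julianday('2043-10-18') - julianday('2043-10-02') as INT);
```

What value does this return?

Both dates are in October 2043: 18 − 2 = 16.

16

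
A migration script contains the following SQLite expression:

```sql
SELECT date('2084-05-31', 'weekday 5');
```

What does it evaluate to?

2084-06-02

`weekday 5` advances to the next Friday; 2084-05-31 is a Wednesday, so it moves forward to 2084-06-02.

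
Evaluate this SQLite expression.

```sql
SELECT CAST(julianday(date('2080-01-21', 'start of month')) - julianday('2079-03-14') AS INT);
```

`start of month` rewinds 2080-01-21 to 2080-01-01.
17 days remain in March 2079 after the 14th (31 − 14).
Full months from April 2079 through December 2079 contribute their day counts.
Then 1 day into January 2080.
Total: 17 + 30 + 31 + 30 + 31 + 31 + 30 + 31 + 30 + 31 + 1 = 293.

293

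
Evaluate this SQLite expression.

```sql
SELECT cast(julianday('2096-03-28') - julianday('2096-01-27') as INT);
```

61

4 days remain in January 2096 after the 27th (31 − 27).
February 2096: 29 days (leap year).
Then 28 days into March 2096.
Total: 4 + 29 + 28 = 61.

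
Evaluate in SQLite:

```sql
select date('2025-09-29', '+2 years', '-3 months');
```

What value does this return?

Adding +2 years to 2025-09-29 gives 2027-09-29.
Adding -3 months to 2027-09-29 gives 2027-06-29.

2027-06-29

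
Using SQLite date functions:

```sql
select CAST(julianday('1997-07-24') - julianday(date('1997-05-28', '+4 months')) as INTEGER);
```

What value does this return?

Adding +4 months to 1997-05-28 gives 1997-09-28.
7 days remain in July 1997 after the 24th (31 − 24).
August 1997: 31 days.
Then 28 days into September 1997.
Total: 7 + 31 + 28 = 66.
The subtraction is earlier − later, so the result is −66 → -66.

-66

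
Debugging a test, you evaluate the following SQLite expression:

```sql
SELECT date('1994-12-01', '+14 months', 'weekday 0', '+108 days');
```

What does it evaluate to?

Adding +14 months to 1994-12-01 gives 1996-02-01.
`weekday 0` advances to the next Sunday; 1996-02-01 is a Thursday, so it moves forward to 1996-02-04.
Applying '+108 days' to 1996-02-04: counting 108 days forward gives 1996-05-22.

1996-05-22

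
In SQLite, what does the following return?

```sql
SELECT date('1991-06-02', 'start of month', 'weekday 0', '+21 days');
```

`start of month` rewinds 1991-06-02 to 1991-06-01.
`weekday 0` advances to the next Sunday; 1991-06-01 is a Saturday, so it moves forward to 1991-06-02.
Advancing 21 more days within June lands on 1991-06-23.

1991-06-23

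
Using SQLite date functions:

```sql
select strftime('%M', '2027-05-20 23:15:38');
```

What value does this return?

15

`%M` extracts the 2-digit minute: 15.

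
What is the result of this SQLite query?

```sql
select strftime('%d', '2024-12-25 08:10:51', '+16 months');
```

25

First apply '+16 months': 2024-12-25 08:10:51 → 2026-04-25 08:10:51.
`%d` extracts the 2-digit day of month: 25.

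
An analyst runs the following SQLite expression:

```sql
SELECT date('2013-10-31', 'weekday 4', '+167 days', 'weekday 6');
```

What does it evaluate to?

`weekday 4` advances to the next Thursday; 2013-10-31 is already a Thursday, so it stays at 2013-10-31.
Applying '+167 days' to 2013-10-31: counting 167 days forward gives 2014-04-16.
`weekday 6` advances to the next Saturday; 2014-04-16 is a Wednesday, so it moves forward to 2014-04-19.

2014-04-19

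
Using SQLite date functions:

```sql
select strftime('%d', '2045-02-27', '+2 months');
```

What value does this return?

First apply '+2 months': 2045-02-27 → 2045-04-27.
`%d` extracts the 2-digit day of month: 27.

27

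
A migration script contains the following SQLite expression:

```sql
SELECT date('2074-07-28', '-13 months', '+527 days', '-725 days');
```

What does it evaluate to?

Adding -13 months to 2074-07-28 gives 2073-06-28.
Applying '+527 days' to 2073-06-28: counting 527 days forward gives 2074-12-07.
Applying '-725 days' to 2074-12-07: counting 725 days back gives 2072-12-12.

2072-12-12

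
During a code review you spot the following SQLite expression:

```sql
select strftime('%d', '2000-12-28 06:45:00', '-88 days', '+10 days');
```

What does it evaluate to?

First apply '-88 days', '+10 days': 2000-12-28 06:45:00 → 2000-10-11 06:45:00.
`%d` extracts the 2-digit day of month: 11.

11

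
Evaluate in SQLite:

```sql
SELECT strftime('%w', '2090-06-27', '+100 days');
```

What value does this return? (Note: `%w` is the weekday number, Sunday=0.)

4

First apply '+100 days': 2090-06-27 → 2090-10-05.
2090-10-05 is a Thursday; with Sunday=0 that is 4.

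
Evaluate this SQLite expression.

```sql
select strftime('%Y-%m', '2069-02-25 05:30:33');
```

`%Y-%m` extracts the year-month: 2069-02.

2069-02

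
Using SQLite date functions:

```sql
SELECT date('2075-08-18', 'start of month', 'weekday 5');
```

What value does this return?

`start of month` rewinds 2075-08-18 to 2075-08-01.
`weekday 5` advances to the next Friday; 2075-08-01 is a Thursday, so it moves forward to 2075-08-02.

2075-08-02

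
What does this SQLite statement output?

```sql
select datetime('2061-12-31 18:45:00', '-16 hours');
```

2061-12-31 02:45:00

-16 hours from 2061-12-31 18:45:00 is 2061-12-31 02:45:00.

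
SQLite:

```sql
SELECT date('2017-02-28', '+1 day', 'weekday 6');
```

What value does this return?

2017-03-04

February 2017 has 28 days; 0 remain after the 28th, so 1 days reach 2017-03-01.
`weekday 6` advances to the next Saturday; 2017-03-01 is a Wednesday, so it moves forward to 2017-03-04.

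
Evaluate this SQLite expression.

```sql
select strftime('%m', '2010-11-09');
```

`%m` extracts the 2-digit month (01-12): 11.

11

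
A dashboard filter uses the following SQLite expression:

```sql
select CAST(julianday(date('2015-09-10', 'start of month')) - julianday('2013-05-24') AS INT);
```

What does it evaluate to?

830

`start of month` rewinds 2015-09-10 to 2015-09-01.
7 days remain in May 2013 after the 24th (31 − 24).
Full months from June 2013 through August 2015 contribute their day counts.
Then 1 day into September 2015.
Total: 7 + 30 + 31 + 31 + 30 + 31 + 30 + 31 + 31 + 28 + 31 + 30 + 31 + 30 + 31 + 31 + 30 + 31 + 30 + 31 + 31 + 28 + 31 + 30 + 31 + 30 + 31 + 31 + 1 = 830.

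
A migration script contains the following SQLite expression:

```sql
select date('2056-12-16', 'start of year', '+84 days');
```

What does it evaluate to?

`start of year` rewinds 2056-12-16 to 2056-01-01.
Applying '+84 days' to 2056-01-01: counting 84 days forward gives 2056-03-25.

2056-03-25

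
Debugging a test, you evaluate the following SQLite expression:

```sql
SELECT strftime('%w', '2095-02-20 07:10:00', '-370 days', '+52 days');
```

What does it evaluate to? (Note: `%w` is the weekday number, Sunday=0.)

First apply '-370 days', '+52 days': 2095-02-20 07:10:00 → 2094-04-08 07:10:00.
2094-04-08 is a Thursday; with Sunday=0 that is 4.

4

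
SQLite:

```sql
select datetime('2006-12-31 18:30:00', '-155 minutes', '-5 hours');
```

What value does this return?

155 minutes = 2h 35m; -155 minutes from 2006-12-31 18:30:00 is 2006-12-31 15:55:00.
-5 hours from 2006-12-31 15:55:00 is 2006-12-31 10:55:00.

2006-12-31 10:55:00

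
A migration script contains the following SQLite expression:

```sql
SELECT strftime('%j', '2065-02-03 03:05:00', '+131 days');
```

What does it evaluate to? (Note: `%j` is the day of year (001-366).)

165

First apply '+131 days': 2065-02-03 03:05:00 → 2065-06-14 03:05:00.
Day-of-year for 2065-06-14: days since 2065-01-01 inclusive = 165, zero-padded to 165.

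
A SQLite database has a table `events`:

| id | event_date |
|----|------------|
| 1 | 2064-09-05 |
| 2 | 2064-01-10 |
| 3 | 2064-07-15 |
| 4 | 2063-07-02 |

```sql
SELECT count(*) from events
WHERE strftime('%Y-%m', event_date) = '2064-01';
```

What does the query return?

1

Rows with year-month 2064-01: 2064-01-10 → 1.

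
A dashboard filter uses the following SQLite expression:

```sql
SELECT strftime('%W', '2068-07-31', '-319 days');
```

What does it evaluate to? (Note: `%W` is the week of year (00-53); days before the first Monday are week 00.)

First apply '-319 days': 2068-07-31 → 2067-09-16.
2067-09-16 is a Friday. SQLite's %W counts Mondays since the year started; the result is 37.

37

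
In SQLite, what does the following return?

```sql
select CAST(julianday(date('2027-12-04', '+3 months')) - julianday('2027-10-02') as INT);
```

Adding +3 months to 2027-12-04 gives 2028-03-04.
29 days remain in October 2027 after the 2nd (31 − 2).
November 2027: 30 days.
December 2027: 31 days.
January 2028: 31 days.
February 2028: 29 days (leap year).
Then 4 days into March 2028.
Total: 29 + 30 + 31 + 31 + 29 + 4 = 154.

154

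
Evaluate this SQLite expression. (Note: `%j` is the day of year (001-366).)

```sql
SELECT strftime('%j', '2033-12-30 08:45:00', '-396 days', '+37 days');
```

First apply '-396 days', '+37 days': 2033-12-30 08:45:00 → 2033-01-05 08:45:00.
Day-of-year for 2033-01-05: days since 2033-01-01 inclusive = 5, zero-padded to 005.

005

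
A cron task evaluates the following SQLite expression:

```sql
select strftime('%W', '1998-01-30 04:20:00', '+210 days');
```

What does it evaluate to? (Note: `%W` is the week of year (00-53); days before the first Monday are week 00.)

34

First apply '+210 days': 1998-01-30 04:20:00 → 1998-08-28 04:20:00.
1998-08-28 is a Friday. SQLite's %W counts Mondays since the year started; the result is 34.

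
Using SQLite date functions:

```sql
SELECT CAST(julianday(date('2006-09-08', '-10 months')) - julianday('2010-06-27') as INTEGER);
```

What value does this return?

Adding -10 months to 2006-09-08 gives 2005-11-08.
22 days remain in November 2005 after the 8th (30 − 8).
Full months from December 2005 through May 2010 contribute their day counts.
Then 27 days into June 2010.
Total: 22 + 31 + 31 + 28 + 31 + 30 + 31 + 30 + 31 + 31 + 30 + 31 + 30 + 31 + 31 + 28 + 31 + 30 + 31 + 30 + 31 + 31 + 30 + 31 + 30 + 31 + 31 + 29 + 31 + 30 + 31 + 30 + 31 + 31 + 30 + 31 + 30 + 31 + 31 + 28 + 31 + 30 + 31 + 30 + 31 + 31 + 30 + 31 + 30 + 31 + 31 + 28 + 31 + 30 + 31 + 27 = 1692.
The subtraction is earlier − later, so the result is −1692 → -1692.

-1692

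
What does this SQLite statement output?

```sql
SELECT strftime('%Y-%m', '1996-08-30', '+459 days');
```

First apply '+459 days': 1996-08-30 → 1997-12-02.
`%Y-%m` extracts the year-month: 1997-12.

1997-12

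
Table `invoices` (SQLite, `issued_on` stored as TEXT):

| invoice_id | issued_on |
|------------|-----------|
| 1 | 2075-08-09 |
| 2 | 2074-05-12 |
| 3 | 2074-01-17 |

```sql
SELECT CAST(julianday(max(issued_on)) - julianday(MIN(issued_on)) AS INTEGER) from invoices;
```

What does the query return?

MIN = 2074-01-17, MAX = 2075-08-09.
14 days remain in January 2074 after the 17th (31 − 17).
Full months from February 2074 through July 2075 contribute their day counts.
Then 9 days into August 2075.
Total: 14 + 28 + 31 + 30 + 31 + 30 + 31 + 31 + 30 + 31 + 30 + 31 + 31 + 28 + 31 + 30 + 31 + 30 + 31 + 9 = 569.

569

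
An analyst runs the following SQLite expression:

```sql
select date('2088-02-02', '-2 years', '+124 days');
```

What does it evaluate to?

2086-06-06

Adding -2 years to 2088-02-02 gives 2086-02-02.
Applying '+124 days' to 2086-02-02: counting 124 days forward gives 2086-06-06.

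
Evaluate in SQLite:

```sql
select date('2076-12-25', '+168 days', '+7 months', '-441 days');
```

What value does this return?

2076-10-27

Applying '+168 days' to 2076-12-25: counting 168 days forward gives 2077-06-11.
Adding +7 months to 2077-06-11 gives 2078-01-11.
Applying '-441 days' to 2078-01-11: counting 441 days back gives 2076-10-27.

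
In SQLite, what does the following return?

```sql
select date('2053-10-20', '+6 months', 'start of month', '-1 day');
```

Adding +6 months to 2053-10-20 gives 2054-04-20.
`start of month` rewinds 2054-04-20 to 2054-04-01.
Going back 1 day from 2054-04-01 reaches 2054-03-31 (last day of March, 31 days).

2054-03-31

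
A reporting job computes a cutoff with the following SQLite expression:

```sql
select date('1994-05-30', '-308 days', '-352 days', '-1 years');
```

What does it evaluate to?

1991-08-08

Applying '-308 days' to 1994-05-30: counting 308 days back gives 1993-07-26.
Applying '-352 days' to 1993-07-26: counting 352 days back gives 1992-08-08.
Adding -1 year to 1992-08-08 gives 1991-08-08.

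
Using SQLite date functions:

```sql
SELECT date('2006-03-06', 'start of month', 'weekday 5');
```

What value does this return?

`start of month` rewinds 2006-03-06 to 2006-03-01.
`weekday 5` advances to the next Friday; 2006-03-01 is a Wednesday, so it moves forward to 2006-03-03.

2006-03-03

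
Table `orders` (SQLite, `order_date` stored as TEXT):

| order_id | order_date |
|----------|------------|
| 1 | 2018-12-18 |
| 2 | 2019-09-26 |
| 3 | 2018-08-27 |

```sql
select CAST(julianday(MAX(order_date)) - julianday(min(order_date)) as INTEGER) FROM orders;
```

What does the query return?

MIN = 2018-08-27, MAX = 2019-09-26.
4 days remain in August 2018 after the 27th (31 − 27).
Full months from September 2018 through August 2019 contribute their day counts.
Then 26 days into September 2019.
Total: 4 + 30 + 31 + 30 + 31 + 31 + 28 + 31 + 30 + 31 + 30 + 31 + 31 + 26 = 395.

395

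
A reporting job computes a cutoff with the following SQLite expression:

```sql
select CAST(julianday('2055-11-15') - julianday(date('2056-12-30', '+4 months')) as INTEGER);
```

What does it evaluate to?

-532

Adding +4 months to 2056-12-30 gives 2057-04-30.
15 days remain in November 2055 after the 15th (30 − 15).
Full months from December 2055 through March 2057 contribute their day counts.
Then 30 days into April 2057.
Total: 15 + 31 + 31 + 29 + 31 + 30 + 31 + 30 + 31 + 31 + 30 + 31 + 30 + 31 + 31 + 28 + 31 + 30 = 532.
The subtraction is earlier − later, so the result is −532 → -532.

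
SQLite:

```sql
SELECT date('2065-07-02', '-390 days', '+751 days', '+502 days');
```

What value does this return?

2067-11-12

Applying '-390 days' to 2065-07-02: counting 390 days back gives 2064-06-07.
Applying '+751 days' to 2064-06-07: counting 751 days forward gives 2066-06-28.
Applying '+502 days' to 2066-06-28: counting 502 days forward gives 2067-11-12.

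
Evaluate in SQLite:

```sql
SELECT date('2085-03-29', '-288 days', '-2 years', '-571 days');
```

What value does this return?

2080-11-20

Applying '-288 days' to 2085-03-29: counting 288 days back gives 2084-06-14.
Adding -2 years to 2084-06-14 gives 2082-06-14.
Applying '-571 days' to 2082-06-14: counting 571 days back gives 2080-11-20.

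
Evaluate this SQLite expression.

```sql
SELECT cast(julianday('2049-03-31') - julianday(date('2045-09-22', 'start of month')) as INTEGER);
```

`start of month` rewinds 2045-09-22 to 2045-09-01.
29 days remain in September 2045 after the 1st (30 − 1).
Full months from October 2045 through February 2049 contribute their day counts.
Then 31 days into March 2049.
Total: 29 + 31 + 30 + 31 + 31 + 28 + 31 + 30 + 31 + 30 + 31 + 31 + 30 + 31 + 30 + 31 + 31 + 28 + 31 + 30 + 31 + 30 + 31 + 31 + 30 + 31 + 30 + 31 + 31 + 29 + 31 + 30 + 31 + 30 + 31 + 31 + 30 + 31 + 30 + 31 + 31 + 28 + 31 = 1307.

1307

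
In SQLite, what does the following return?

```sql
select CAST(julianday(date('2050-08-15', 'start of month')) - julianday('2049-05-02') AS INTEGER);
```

456

`start of month` rewinds 2050-08-15 to 2050-08-01.
29 days remain in May 2049 after the 2nd (31 − 2).
Full months from June 2049 through July 2050 contribute their day counts.
Then 1 day into August 2050.
Total: 29 + 30 + 31 + 31 + 30 + 31 + 30 + 31 + 31 + 28 + 31 + 30 + 31 + 30 + 31 + 1 = 456.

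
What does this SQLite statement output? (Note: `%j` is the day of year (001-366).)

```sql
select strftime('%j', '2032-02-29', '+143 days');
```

203

First apply '+143 days': 2032-02-29 → 2032-07-21.
Day-of-year for 2032-07-21: days since 2032-01-01 inclusive = 203, zero-padded to 203.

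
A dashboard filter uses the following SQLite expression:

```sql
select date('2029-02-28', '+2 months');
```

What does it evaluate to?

Adding +2 months to 2029-02-28 gives 2029-04-28.

2029-04-28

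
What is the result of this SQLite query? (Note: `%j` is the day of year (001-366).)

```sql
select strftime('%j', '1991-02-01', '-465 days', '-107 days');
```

190

First apply '-465 days', '-107 days': 1991-02-01 → 1989-07-09.
Day-of-year for 1989-07-09: days since 1989-01-01 inclusive = 190, zero-padded to 190.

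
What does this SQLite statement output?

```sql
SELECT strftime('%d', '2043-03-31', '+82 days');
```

21

First apply '+82 days': 2043-03-31 → 2043-06-21.
`%d` extracts the 2-digit day of month: 21.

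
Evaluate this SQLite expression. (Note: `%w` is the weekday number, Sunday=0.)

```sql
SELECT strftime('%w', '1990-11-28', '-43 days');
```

2

First apply '-43 days': 1990-11-28 → 1990-10-16.
1990-10-16 is a Tuesday; with Sunday=0 that is 2.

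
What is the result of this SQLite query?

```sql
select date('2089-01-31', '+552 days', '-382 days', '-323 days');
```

2088-08-31

Applying '+552 days' to 2089-01-31: counting 552 days forward gives 2090-08-06.
Applying '-382 days' to 2090-08-06: counting 382 days back gives 2089-07-20.
Applying '-323 days' to 2089-07-20: counting 323 days back gives 2088-08-31.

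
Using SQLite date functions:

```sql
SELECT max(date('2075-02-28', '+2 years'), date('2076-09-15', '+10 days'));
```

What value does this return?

2077-02-28

date('2075-02-28', '+2 years') → 2077-02-28.
date('2076-09-15', '+10 days') → 2076-09-25.
Later of the two is 2077-02-28.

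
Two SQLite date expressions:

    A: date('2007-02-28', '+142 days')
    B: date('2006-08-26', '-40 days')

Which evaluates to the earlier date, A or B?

B

A = 2007-07-20.
B = 2006-07-17.
B is earlier.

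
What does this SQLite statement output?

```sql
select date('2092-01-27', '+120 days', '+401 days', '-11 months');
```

Applying '+120 days' to 2092-01-27: counting 120 days forward gives 2092-05-26.
Applying '+401 days' to 2092-05-26: counting 401 days forward gives 2093-07-01.
Adding -11 months to 2093-07-01 gives 2092-08-01.

2092-08-01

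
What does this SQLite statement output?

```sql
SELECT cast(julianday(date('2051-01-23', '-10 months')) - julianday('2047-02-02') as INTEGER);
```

1145

Adding -10 months to 2051-01-23 gives 2050-03-23.
26 days remain in February 2047 after the 2nd (28 − 2).
Full months from March 2047 through February 2050 contribute their day counts.
Then 23 days into March 2050.
Total: 26 + 31 + 30 + 31 + 30 + 31 + 31 + 30 + 31 + 30 + 31 + 31 + 29 + 31 + 30 + 31 + 30 + 31 + 31 + 30 + 31 + 30 + 31 + 31 + 28 + 31 + 30 + 31 + 30 + 31 + 31 + 30 + 31 + 30 + 31 + 31 + 28 + 23 = 1145.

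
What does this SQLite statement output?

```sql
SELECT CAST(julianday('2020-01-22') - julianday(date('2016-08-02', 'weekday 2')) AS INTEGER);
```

1268

`weekday 2` advances to the next Tuesday; 2016-08-02 is already a Tuesday, so it stays at 2016-08-02.
29 days remain in August 2016 after the 2nd (31 − 2).
Full months from September 2016 through December 2019 contribute their day counts.
Then 22 days into January 2020.
Total: 29 + 30 + 31 + 30 + 31 + 31 + 28 + 31 + 30 + 31 + 30 + 31 + 31 + 30 + 31 + 30 + 31 + 31 + 28 + 31 + 30 + 31 + 30 + 31 + 31 + 30 + 31 + 30 + 31 + 31 + 28 + 31 + 30 + 31 + 30 + 31 + 31 + 30 + 31 + 30 + 31 + 22 = 1268.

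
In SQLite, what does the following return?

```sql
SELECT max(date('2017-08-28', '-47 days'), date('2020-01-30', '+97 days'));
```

2020-05-06

date('2017-08-28', '-47 days') → 2017-07-12.
date('2020-01-30', '+97 days') → 2020-05-06.
Later of the two is 2020-05-06.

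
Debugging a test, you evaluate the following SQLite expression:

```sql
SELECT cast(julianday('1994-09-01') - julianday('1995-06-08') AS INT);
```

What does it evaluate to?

-280

29 days remain in September 1994 after the 1st (30 − 1).
Full months from October 1994 through May 1995 contribute their day counts.
Then 8 days into June 1995.
Total: 29 + 31 + 30 + 31 + 31 + 28 + 31 + 30 + 31 + 8 = 280.
The subtraction is earlier − later, so the result is −280 → -280.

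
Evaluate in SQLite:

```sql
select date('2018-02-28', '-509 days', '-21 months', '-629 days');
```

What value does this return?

2013-04-18

Applying '-509 days' to 2018-02-28: counting 509 days back gives 2016-10-07.
Adding -21 months to 2016-10-07 gives 2015-01-07.
Applying '-629 days' to 2015-01-07: counting 629 days back gives 2013-04-18.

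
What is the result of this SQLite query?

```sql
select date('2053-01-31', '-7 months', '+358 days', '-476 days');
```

Adding -7 months to 2053-01-31 targets 2052-06-31. June 2052 has only 30 days, so SQLite normalizes the 1-day overflow forward to 2052-07-01.
Applying '+358 days' to 2052-07-01: counting 358 days forward gives 2053-06-24.
Applying '-476 days' to 2053-06-24: counting 476 days back gives 2052-03-05.

2052-03-05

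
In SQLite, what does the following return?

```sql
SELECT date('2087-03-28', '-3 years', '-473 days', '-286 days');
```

2082-02-28

Adding -3 years to 2087-03-28 gives 2084-03-28.
Applying '-473 days' to 2084-03-28: counting 473 days back gives 2082-12-11.
Applying '-286 days' to 2082-12-11: counting 286 days back gives 2082-02-28.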